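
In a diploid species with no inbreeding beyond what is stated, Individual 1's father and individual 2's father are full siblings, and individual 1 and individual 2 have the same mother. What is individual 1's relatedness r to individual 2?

0.375

With two independent routes of shared ancestry, r is the sum of the two contributions.
Individual 1 and individual 2 are related in two ways: first cousins through their fathers (r = 1/8) and half-sibs through their shared mother (r = 1/4).
r = 1/8 + 1/4 = 3/8 = 0.375.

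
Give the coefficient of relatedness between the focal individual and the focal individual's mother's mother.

Each parent–offspring link contributes a factor of 1/2, and independent paths through distinct common ancestors add.
Two parent–offspring links: r = (1/2)^2 = 1/4.

0.25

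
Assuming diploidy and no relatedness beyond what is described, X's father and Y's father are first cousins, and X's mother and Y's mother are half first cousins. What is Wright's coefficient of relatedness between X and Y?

0.046875

Wright's path rule: contributions from independent ancestry routes add.
X and Y are related in two ways: second cousins through their fathers (r = 1/32) and half second cousins through their mothers (r = 1/64).
r = 1/32 + 1/64 = 3/64 = 0.046875.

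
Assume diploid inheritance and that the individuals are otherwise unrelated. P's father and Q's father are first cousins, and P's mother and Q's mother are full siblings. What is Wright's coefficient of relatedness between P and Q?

0.15625

Independent pedigree routes through distinct common ancestors add.
P and Q are related in two ways: second cousins through their fathers (r = 1/32) and first cousins through their mothers (r = 1/8).
r = 1/32 + 1/8 = 5/32 = 0.15625.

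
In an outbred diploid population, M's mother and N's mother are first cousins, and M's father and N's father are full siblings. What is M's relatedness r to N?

With two independent routes of shared ancestry, r is the sum of the two contributions.
M and N are related in two ways: second cousins through their mothers (r = 1/32) and first cousins through their fathers (r = 1/8).
r = 1/32 + 1/8 = 5/32 = 0.15625.

0.15625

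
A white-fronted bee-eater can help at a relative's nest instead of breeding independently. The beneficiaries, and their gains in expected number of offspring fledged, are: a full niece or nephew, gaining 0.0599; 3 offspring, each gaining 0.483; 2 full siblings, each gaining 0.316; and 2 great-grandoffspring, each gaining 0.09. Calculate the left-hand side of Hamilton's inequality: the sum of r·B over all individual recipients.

r to a full niece or nephew = 0.25 (full aunt/uncle↔niece/nephew: two paths of length 3 through the shared grandparent pair: r = 2·(1/2)^3 = 1/4).
r to an offspring = 1/2 (one parent–offspring link: r = (1/2)^1 = 1/2).
r to a full sibling = 1/2 (full sibs share both parents — two paths of length 2: r = 2·(1/2)^2 = 1/2).
r to a great-grandoffspring = 0.125 (three parent–offspring links: r = (1/2)^3 = 1/8).
Summing one r·B term per recipient: 1·0.25·0.0599 + 3·0.5·0.483 + 2·0.5·0.316 + 2·0.125·0.09 = 1.077975.

1.077975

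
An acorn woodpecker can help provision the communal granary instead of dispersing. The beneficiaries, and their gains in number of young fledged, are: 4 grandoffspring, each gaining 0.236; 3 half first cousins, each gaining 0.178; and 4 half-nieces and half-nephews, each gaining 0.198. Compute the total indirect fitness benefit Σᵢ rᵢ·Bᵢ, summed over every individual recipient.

r to a grandoffspring = 1/4 (two parent–offspring links: r = (1/2)^2 = 1/4).
r to a half first cousin = 0.0625 (half first cousins share one grandparent — one path of length 4: r = (1/2)^4 = 1/16).
r to a half-niece or half-nephew = 1/8 (half-aunt/uncle↔niece/nephew: one path of length 3: r = (1/2)^3 = 1/8).
Summing one r·B term per recipient: 4·0.25·0.236 + 3·0.0625·0.178 + 4·0.125·0.198 = 0.368375.

0.368375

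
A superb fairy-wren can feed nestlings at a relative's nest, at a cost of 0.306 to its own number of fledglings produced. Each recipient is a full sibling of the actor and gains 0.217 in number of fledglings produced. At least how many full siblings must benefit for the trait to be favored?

r to a full sibling = 1/2 (full sibs share both parents — two paths of length 2: r = 2·(1/2)^2 = 1/2).
Hamilton's rule: n·r·B > C  ⇒  n > C/(r·B) = 0.306/(0.5·0.217) = 2.82.
The smallest integer exceeding 2.82 is 3.

3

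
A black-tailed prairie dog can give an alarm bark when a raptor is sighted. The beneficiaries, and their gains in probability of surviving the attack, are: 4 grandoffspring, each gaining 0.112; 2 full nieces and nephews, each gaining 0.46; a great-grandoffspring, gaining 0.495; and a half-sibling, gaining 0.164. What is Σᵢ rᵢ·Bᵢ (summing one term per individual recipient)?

r to a grandoffspring = 0.25 (two parent–offspring links: r = (1/2)^2 = 1/4).
r to a full niece or nephew = 0.25 (full aunt/uncle↔niece/nephew: two paths of length 3 through the shared grandparent pair: r = 2·(1/2)^3 = 1/4).
r to a great-grandoffspring = 1/8 (three parent–offspring links: r = (1/2)^3 = 1/8).
r to a half-sibling = 0.25 (half-sibs share one parent — one path of length 2: r = (1/2)^2 = 1/4).
Summing one r·B term per recipient: 4·0.25·0.112 + 2·0.25·0.46 + 1·0.125·0.495 + 1·0.25·0.164 = 0.444875.

0.444875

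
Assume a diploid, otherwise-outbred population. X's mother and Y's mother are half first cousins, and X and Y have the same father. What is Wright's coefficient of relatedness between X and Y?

0.265625

Wright's path rule: contributions from independent ancestry routes add.
X and Y are related in two ways: half second cousins through their mothers (r = 1/64) and half-sibs through their shared father (r = 1/4).
r = 1/64 + 1/4 = 17/64 = 0.265625.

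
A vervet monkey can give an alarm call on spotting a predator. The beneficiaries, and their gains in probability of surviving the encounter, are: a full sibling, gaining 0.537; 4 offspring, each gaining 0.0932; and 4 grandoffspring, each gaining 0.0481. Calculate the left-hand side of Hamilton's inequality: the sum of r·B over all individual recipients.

0.503

r to a full sibling = 1/2 (full sibs share both parents — two paths of length 2: r = 2·(1/2)^2 = 1/2).
r to an offspring = 0.5 (one parent–offspring link: r = (1/2)^1 = 1/2).
r to a grandoffspring = 0.25 (two parent–offspring links: r = (1/2)^2 = 1/4).
Summing one r·B term per recipient: 1·0.5·0.537 + 4·0.5·0.0932 + 4·0.25·0.0481 = 0.503.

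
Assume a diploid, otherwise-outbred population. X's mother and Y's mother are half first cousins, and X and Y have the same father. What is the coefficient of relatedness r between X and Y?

Relatedness sums over independent paths through distinct common ancestors.
X and Y are related in two ways: half second cousins through their mothers (r = 1/64) and half-sibs through their shared father (r = 1/4).
r = 1/64 + 1/4 = 0.265625.

0.265625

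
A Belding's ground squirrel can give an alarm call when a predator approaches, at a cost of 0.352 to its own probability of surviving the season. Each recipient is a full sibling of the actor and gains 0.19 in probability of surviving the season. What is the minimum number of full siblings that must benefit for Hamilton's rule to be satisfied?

r to a full sibling = 1/2 (full sibs share both parents — two paths of length 2: r = 2·(1/2)^2 = 1/2).
Hamilton's rule: n·r·B > C  ⇒  n > C/(r·B) = 0.352/(0.5·0.19) = 3.705.
The smallest integer exceeding 3.705 is 4.

4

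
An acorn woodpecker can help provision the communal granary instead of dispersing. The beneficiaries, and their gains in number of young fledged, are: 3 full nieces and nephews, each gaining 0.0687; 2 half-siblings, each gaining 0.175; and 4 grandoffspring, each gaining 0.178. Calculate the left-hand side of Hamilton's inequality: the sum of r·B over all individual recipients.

r to a full niece or nephew = 0.25 (full aunt/uncle↔niece/nephew: two paths of length 3 through the shared grandparent pair: r = 2·(1/2)^3 = 1/4).
r to a half-sibling = 0.25 (half-sibs share one parent — one path of length 2: r = (1/2)^2 = 1/4).
r to a grandoffspring = 0.25 (two parent–offspring links: r = (1/2)^2 = 1/4).
Summing one r·B term per recipient: 3·0.25·0.0687 + 2·0.25·0.175 + 4·0.25·0.178 = 0.317025.

0.317025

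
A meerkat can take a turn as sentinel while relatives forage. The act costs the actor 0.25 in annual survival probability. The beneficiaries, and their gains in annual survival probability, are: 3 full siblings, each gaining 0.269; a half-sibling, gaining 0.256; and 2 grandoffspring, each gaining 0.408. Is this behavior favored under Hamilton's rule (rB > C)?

Hamilton's rule: the trait is favored when the sum of r·B over every recipient exceeds the actor's cost C.
r to a full sibling = 1/2 (full sibs share both parents — two paths of length 2: r = 2·(1/2)^2 = 1/2).
r to a half-sibling = 0.25 (half-sibs share one parent — one path of length 2: r = (1/2)^2 = 1/4).
r to a grandoffspring = 1/4 (two parent–offspring links: r = (1/2)^2 = 1/4).
Summing one r·B term per recipient: 3·0.5·0.269 + 1·0.25·0.256 + 2·0.25·0.408 = 0.6715.
0.6715 > 0.25: the indirect benefit exceeds the cost.

Yes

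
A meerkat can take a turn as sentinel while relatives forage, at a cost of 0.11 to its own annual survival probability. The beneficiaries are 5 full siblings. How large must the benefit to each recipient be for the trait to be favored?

r to a full sibling = 1/2 (full sibs share both parents — two paths of length 2: r = 2·(1/2)^2 = 1/2).
Hamilton's rule with n recipients of equal r: n·r·B > C, so B > C/(n·r) = 0.11/(5·0.5) = 0.044.

0.044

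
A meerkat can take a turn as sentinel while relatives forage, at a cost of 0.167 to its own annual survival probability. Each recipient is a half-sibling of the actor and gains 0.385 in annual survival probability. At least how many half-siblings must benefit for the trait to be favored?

2

r to a half-sibling = 0.25 (half-sibs share one parent — one path of length 2: r = (1/2)^2 = 1/4).
Hamilton's rule: n·r·B > C  ⇒  n > C/(r·B) = 0.167/(0.25·0.385) = 1.735.
The smallest integer exceeding 1.735 is 2.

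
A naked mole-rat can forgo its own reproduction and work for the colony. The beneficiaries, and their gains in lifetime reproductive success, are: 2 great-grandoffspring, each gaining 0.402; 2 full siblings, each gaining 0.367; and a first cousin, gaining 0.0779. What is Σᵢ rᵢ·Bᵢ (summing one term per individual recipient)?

0.4772375

r to a great-grandoffspring = 0.125 (three parent–offspring links: r = (1/2)^3 = 1/8).
r to a full sibling = 0.5 (full sibs share both parents — two paths of length 2: r = 2·(1/2)^2 = 1/2).
r to a first cousin = 1/8 (first cousins share one grandparent pair — two paths of length 4: r = 2·(1/2)^4 = 1/8).
Summing one r·B term per recipient: 2·0.125·0.402 + 2·0.5·0.367 + 1·0.125·0.0779 = 0.4772375.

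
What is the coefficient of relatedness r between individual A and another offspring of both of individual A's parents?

Each parent–offspring link contributes a factor of 1/2, and independent paths through distinct common ancestors add.
Full sibs share both parents — two paths of length 2: r = 2·(1/2)^2 = 1/2.

0.5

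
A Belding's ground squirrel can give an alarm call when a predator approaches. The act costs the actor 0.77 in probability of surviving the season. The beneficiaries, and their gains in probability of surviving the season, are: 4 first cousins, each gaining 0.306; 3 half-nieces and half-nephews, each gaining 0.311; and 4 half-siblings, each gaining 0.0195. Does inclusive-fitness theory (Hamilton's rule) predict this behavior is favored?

Hamilton's rule: the trait is favored when the sum of r·B over every recipient exceeds the actor's cost C.
r to a first cousin = 0.125 (first cousins share one grandparent pair — two paths of length 4: r = 2·(1/2)^4 = 1/8).
r to a half-niece or half-nephew = 1/8 (half-aunt/uncle↔niece/nephew: one path of length 3: r = (1/2)^3 = 1/8).
r to a half-sibling = 1/4 (half-sibs share one parent — one path of length 2: r = (1/2)^2 = 1/4).
Summing one r·B term per recipient: 4·0.125·0.306 + 3·0.125·0.311 + 4·0.25·0.0195 = 0.289125.
0.289125 < 0.77: the indirect benefit is less than the cost.

No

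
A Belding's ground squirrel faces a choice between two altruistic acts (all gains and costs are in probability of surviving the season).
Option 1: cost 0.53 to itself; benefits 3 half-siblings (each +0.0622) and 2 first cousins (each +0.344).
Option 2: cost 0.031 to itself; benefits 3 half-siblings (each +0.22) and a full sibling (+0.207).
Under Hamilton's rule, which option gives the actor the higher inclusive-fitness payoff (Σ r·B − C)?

Option 1: r to a half-sibling = 0.25.
Option 1: r to a first cousin = 0.125.
Option 1: Σ r·B − C = (3·0.25·0.0622 + 2·0.125·0.344) − 0.53 = -0.39735.
Option 2: r to a half-sibling = 0.25.
Option 2: r to a full sibling = 0.5.
Option 2: Σ r·B − C = (3·0.25·0.22 + 1·0.5·0.207) − 0.031 = 0.2375.
Option 2 has the higher net inclusive-fitness payoff.

Option 2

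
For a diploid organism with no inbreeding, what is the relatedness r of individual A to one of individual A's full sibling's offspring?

Each parent–offspring link contributes a factor of 1/2, and independent paths through distinct common ancestors add.
Full aunt/uncle↔niece/nephew: two paths of length 3 through the shared grandparent pair: r = 2·(1/2)^3 = 1/4.

0.25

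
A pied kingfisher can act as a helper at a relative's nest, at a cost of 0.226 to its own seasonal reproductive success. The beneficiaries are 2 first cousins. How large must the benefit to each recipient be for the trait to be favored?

0.904

r to a first cousin = 0.125 (first cousins share one grandparent pair — two paths of length 4: r = 2·(1/2)^4 = 1/8).
Hamilton's rule with n recipients of equal r: n·r·B > C, so B > C/(n·r) = 0.226/(2·0.125) = 0.904.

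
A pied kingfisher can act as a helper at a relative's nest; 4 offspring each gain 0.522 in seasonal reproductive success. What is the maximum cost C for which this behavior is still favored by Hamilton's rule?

r to an offspring = 1/2 (one parent–offspring link: r = (1/2)^1 = 1/2).
Hamilton's rule: n·r·B > C, so the trait is favored while C < n·r·B = 4·0.5·0.522 = 1.044.

1.044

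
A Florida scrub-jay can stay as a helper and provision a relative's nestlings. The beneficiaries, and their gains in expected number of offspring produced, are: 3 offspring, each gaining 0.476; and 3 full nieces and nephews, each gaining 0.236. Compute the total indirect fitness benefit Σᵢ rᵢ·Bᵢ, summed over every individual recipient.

r to an offspring = 0.5 (one parent–offspring link: r = (1/2)^1 = 1/2).
r to a full niece or nephew = 0.25 (full aunt/uncle↔niece/nephew: two paths of length 3 through the shared grandparent pair: r = 2·(1/2)^3 = 1/4).
Summing one r·B term per recipient: 3·0.5·0.476 + 3·0.25·0.236 = 0.891.

0.891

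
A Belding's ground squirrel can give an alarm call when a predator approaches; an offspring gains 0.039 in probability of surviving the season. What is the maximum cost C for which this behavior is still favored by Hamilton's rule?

r to an offspring = 0.5 (one parent–offspring link: r = (1/2)^1 = 1/2).
Hamilton's rule: n·r·B > C, so the trait is favored while C < n·r·B = 1·0.5·0.039 = 0.0195.

0.0195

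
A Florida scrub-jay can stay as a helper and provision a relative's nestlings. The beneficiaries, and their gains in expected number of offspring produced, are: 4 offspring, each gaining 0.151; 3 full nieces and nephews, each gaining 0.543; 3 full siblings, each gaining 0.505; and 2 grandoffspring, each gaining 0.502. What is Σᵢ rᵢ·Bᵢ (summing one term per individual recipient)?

1.71775

r to an offspring = 0.5 (one parent–offspring link: r = (1/2)^1 = 1/2).
r to a full niece or nephew = 1/4 (full aunt/uncle↔niece/nephew: two paths of length 3 through the shared grandparent pair: r = 2·(1/2)^3 = 1/4).
r to a full sibling = 1/2 (full sibs share both parents — two paths of length 2: r = 2·(1/2)^2 = 1/2).
r to a grandoffspring = 0.25 (two parent–offspring links: r = (1/2)^2 = 1/4).
Summing one r·B term per recipient: 4·0.5·0.151 + 3·0.25·0.543 + 3·0.5·0.505 + 2·0.25·0.502 = 1.71775.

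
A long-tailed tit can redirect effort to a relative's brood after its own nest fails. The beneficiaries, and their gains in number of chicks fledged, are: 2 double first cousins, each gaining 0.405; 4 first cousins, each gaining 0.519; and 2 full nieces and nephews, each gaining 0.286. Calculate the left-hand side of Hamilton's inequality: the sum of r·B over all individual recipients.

0.605

r to a double first cousin = 0.25 (double first cousins share both grandparent pairs — four paths of length 4: r = 4·(1/2)^4 = 1/4).
r to a first cousin = 0.125 (first cousins share one grandparent pair — two paths of length 4: r = 2·(1/2)^4 = 1/8).
r to a full niece or nephew = 0.25 (full aunt/uncle↔niece/nephew: two paths of length 3 through the shared grandparent pair: r = 2·(1/2)^3 = 1/4).
Summing one r·B term per recipient: 2·0.25·0.405 + 4·0.125·0.519 + 2·0.25·0.286 = 0.605.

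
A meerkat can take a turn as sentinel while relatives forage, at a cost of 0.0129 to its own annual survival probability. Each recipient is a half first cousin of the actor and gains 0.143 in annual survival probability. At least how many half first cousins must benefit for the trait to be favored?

r to a half first cousin = 0.0625 (half first cousins share one grandparent — one path of length 4: r = (1/2)^4 = 1/16).
Hamilton's rule: n·r·B > C  ⇒  n > C/(r·B) = 0.0129/(0.0625·0.143) = 1.443.
The smallest integer exceeding 1.443 is 2.

2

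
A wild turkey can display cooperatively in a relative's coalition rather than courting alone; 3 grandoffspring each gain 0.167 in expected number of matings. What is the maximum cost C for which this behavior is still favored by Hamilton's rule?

r to a grandoffspring = 1/4 (two parent–offspring links: r = (1/2)^2 = 1/4).
Hamilton's rule: n·r·B > C, so the trait is favored while C < n·r·B = 3·0.25·0.167 = 0.12525.

0.12525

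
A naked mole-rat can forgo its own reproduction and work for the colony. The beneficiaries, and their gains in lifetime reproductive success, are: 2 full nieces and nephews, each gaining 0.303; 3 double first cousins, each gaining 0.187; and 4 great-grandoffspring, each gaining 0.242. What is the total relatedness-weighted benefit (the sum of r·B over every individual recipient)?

0.41275

r to a full niece or nephew = 1/4 (full aunt/uncle↔niece/nephew: two paths of length 3 through the shared grandparent pair: r = 2·(1/2)^3 = 1/4).
r to a double first cousin = 1/4 (double first cousins share both grandparent pairs — four paths of length 4: r = 4·(1/2)^4 = 1/4).
r to a great-grandoffspring = 1/8 (three parent–offspring links: r = (1/2)^3 = 1/8).
Summing one r·B term per recipient: 2·0.25·0.303 + 3·0.25·0.187 + 4·0.125·0.242 = 0.41275.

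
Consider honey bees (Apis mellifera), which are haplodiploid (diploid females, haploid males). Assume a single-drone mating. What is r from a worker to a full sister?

0.75

Haplodiploid full sisters inherit their father's entire haploid genome identically (contributing 1/2) and on average half of their mother's contribution (1/2 · 1/2 = 1/4); r = 1/2 + 1/4 = 3/4.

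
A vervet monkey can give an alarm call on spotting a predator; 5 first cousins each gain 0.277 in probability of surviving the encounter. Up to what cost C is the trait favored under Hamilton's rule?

r to a first cousin = 1/8 (first cousins share one grandparent pair — two paths of length 4: r = 2·(1/2)^4 = 1/8).
Hamilton's rule: n·r·B > C, so the trait is favored while C < n·r·B = 5·0.125·0.277 = 0.173125.

0.173125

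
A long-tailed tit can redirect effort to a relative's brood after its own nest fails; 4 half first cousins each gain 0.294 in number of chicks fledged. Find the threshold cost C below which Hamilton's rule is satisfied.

r to a half first cousin = 1/16 (half first cousins share one grandparent — one path of length 4: r = (1/2)^4 = 1/16).
Hamilton's rule: n·r·B > C, so the trait is favored while C < n·r·B = 4·0.0625·0.294 = 0.0735.

0.0735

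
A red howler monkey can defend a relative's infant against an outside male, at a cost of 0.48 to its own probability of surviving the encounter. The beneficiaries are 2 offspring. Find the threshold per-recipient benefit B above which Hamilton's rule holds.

r to an offspring = 1/2 (one parent–offspring link: r = (1/2)^1 = 1/2).
Hamilton's rule with n recipients of equal r: n·r·B > C, so B > C/(n·r) = 0.48/(2·0.5) = 0.48.

0.48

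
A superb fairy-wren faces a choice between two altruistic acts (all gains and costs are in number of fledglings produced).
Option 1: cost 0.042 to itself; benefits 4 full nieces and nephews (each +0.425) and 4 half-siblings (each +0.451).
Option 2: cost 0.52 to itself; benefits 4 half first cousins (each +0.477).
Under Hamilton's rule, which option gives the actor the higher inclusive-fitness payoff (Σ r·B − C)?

Option 1: r to a full niece or nephew = 0.25.
Option 1: r to a half-sibling = 0.25.
Option 1: Σ r·B − C = (4·0.25·0.425 + 4·0.25·0.451) − 0.042 = 0.834.
Option 2: r to a half first cousin = 0.0625.
Option 2: Σ r·B − C = (4·0.0625·0.477) − 0.52 = -0.40075.
Option 1 has the higher net inclusive-fitness payoff.

Option 1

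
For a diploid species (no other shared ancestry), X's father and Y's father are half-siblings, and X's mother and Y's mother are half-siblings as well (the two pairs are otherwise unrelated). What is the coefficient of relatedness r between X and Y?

0.125

Relatedness sums over independent paths through distinct common ancestors.
X and Y are related in two ways: half first cousins through their fathers (r = 1/16) and half first cousins through their mothers (r = 1/16).
r = 1/16 + 1/16 = 0.125.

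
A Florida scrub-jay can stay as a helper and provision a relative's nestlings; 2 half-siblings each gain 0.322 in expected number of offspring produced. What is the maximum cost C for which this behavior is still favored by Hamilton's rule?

r to a half-sibling = 0.25 (half-sibs share one parent — one path of length 2: r = (1/2)^2 = 1/4).
Hamilton's rule: n·r·B > C, so the trait is favored while C < n·r·B = 2·0.25·0.322 = 0.161.

0.161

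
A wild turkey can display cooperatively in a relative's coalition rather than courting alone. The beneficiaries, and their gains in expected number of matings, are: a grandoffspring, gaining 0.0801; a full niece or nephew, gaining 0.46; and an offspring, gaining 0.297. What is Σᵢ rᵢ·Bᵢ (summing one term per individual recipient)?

r to a grandoffspring = 0.25 (two parent–offspring links: r = (1/2)^2 = 1/4).
r to a full niece or nephew = 0.25 (full aunt/uncle↔niece/nephew: two paths of length 3 through the shared grandparent pair: r = 2·(1/2)^3 = 1/4).
r to an offspring = 0.5 (one parent–offspring link: r = (1/2)^1 = 1/2).
Summing one r·B term per recipient: 1·0.25·0.0801 + 1·0.25·0.46 + 1·0.5·0.297 = 0.283525.

0.283525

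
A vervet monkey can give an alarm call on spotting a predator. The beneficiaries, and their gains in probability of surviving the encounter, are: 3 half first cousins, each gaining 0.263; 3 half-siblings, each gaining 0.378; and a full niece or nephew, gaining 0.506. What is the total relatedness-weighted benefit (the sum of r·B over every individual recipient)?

r to a half first cousin = 1/16 (half first cousins share one grandparent — one path of length 4: r = (1/2)^4 = 1/16).
r to a half-sibling = 0.25 (half-sibs share one parent — one path of length 2: r = (1/2)^2 = 1/4).
r to a full niece or nephew = 0.25 (full aunt/uncle↔niece/nephew: two paths of length 3 through the shared grandparent pair: r = 2·(1/2)^3 = 1/4).
Summing one r·B term per recipient: 3·0.0625·0.263 + 3·0.25·0.378 + 1·0.25·0.506 = 0.4593125.

0.4593125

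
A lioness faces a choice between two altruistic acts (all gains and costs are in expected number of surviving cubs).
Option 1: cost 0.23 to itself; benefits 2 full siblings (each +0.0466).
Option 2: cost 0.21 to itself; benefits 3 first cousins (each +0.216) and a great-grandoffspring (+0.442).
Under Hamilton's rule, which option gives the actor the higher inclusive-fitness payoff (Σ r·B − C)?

Option 1: r to a full sibling = 0.5.
Option 1: Σ r·B − C = (2·0.5·0.0466) − 0.23 = -0.1834.
Option 2: r to a first cousin = 0.125.
Option 2: r to a great-grandoffspring = 0.125.
Option 2: Σ r·B − C = (3·0.125·0.216 + 1·0.125·0.442) − 0.21 = -0.07375.
Option 2 has the higher net inclusive-fitness payoff.

Option 2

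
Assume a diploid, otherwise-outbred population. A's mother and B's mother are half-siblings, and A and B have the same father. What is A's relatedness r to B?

0.3125

With two independent routes of shared ancestry, r is the sum of the two contributions.
A and B are related in two ways: half first cousins through their mothers (r = 1/16) and half-sibs through their shared father (r = 1/4).
r = 1/16 + 1/4 = 0.3125.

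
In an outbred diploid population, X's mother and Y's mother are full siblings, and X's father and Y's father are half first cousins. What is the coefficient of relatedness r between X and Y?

0.140625

Relatedness sums over independent paths through distinct common ancestors.
X and Y are related in two ways: first cousins through their mothers (r = 1/8) and half second cousins through their fathers (r = 1/64).
r = 1/8 + 1/64 = 9/64 = 0.140625.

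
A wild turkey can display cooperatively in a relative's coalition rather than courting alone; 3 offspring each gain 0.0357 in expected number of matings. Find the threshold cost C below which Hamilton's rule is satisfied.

0.05355

r to an offspring = 0.5 (one parent–offspring link: r = (1/2)^1 = 1/2).
Hamilton's rule: n·r·B > C, so the trait is favored while C < n·r·B = 3·0.5·0.0357 = 0.05355.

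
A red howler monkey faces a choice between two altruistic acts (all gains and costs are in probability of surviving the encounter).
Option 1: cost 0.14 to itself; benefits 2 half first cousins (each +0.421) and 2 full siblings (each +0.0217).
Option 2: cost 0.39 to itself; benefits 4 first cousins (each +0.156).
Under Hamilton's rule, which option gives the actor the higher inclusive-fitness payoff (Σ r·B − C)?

Option 1

Option 1: r to a half first cousin = 0.0625.
Option 1: r to a full sibling = 0.5.
Option 1: Σ r·B − C = (2·0.0625·0.421 + 2·0.5·0.0217) − 0.14 = -0.065675.
Option 2: r to a first cousin = 0.125.
Option 2: Σ r·B − C = (4·0.125·0.156) − 0.39 = -0.312.
Option 1 has the higher net inclusive-fitness payoff.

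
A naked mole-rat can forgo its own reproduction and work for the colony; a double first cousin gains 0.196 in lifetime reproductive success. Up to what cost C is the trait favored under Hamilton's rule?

0.049

r to a double first cousin = 1/4 (double first cousins share both grandparent pairs — four paths of length 4: r = 4·(1/2)^4 = 1/4).
Hamilton's rule: n·r·B > C, so the trait is favored while C < n·r·B = 1·0.25·0.196 = 0.049.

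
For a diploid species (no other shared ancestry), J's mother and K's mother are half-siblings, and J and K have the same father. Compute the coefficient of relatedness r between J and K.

0.3125

Independent pedigree routes through distinct common ancestors add.
J and K are related in two ways: half first cousins through their mothers (r = 1/16) and half-sibs through their shared father (r = 1/4).
r = 1/16 + 1/4 = 0.3125.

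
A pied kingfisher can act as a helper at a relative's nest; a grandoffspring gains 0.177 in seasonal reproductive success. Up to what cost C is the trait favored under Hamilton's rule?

0.04425

r to a grandoffspring = 0.25 (two parent–offspring links: r = (1/2)^2 = 1/4).
Hamilton's rule: n·r·B > C, so the trait is favored while C < n·r·B = 1·0.25·0.177 = 0.04425.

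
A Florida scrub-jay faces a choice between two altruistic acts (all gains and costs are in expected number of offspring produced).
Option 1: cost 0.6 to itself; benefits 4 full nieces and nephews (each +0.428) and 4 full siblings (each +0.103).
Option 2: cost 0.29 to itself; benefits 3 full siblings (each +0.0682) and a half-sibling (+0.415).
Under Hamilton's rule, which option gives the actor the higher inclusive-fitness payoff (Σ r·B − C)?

Option 1: r to a full niece or nephew = 0.25.
Option 1: r to a full sibling = 0.5.
Option 1: Σ r·B − C = (4·0.25·0.428 + 4·0.5·0.103) − 0.6 = 0.034.
Option 2: r to a full sibling = 0.5.
Option 2: r to a half-sibling = 0.25.
Option 2: Σ r·B − C = (3·0.5·0.0682 + 1·0.25·0.415) − 0.29 = -0.08395.
Option 1 has the higher net inclusive-fitness payoff.

Option 1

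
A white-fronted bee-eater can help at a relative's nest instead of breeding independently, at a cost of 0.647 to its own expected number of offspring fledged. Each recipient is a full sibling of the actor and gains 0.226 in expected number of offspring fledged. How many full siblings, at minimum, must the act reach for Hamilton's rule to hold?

r to a full sibling = 0.5 (full sibs share both parents — two paths of length 2: r = 2·(1/2)^2 = 1/2).
Hamilton's rule: n·r·B > C  ⇒  n > C/(r·B) = 0.647/(0.5·0.226) = 5.726.
The smallest integer exceeding 5.726 is 6.

6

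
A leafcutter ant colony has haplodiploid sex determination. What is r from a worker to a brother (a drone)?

0.25

Her haploid brother carries none of their father's genes and a random half of their mother's genome; that half matches the maternal half of her own genome with probability 1/2: r = 1/2 · 1/2 = 1/4.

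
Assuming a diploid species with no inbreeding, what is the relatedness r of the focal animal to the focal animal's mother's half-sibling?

Each parent–offspring link contributes a factor of 1/2, and independent paths through distinct common ancestors add.
Half-aunt/uncle↔niece/nephew: one path of length 3: r = (1/2)^3 = 1/8.

0.125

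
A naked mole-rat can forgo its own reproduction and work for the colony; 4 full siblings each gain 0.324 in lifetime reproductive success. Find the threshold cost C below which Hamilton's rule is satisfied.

0.648

r to a full sibling = 1/2 (full sibs share both parents — two paths of length 2: r = 2·(1/2)^2 = 1/2).
Hamilton's rule: n·r·B > C, so the trait is favored while C < n·r·B = 4·0.5·0.324 = 0.648.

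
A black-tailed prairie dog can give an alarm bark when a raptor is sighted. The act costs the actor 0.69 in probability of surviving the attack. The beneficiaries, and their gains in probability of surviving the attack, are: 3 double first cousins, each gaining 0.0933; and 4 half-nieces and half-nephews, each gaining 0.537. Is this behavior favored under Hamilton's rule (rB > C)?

No

Hamilton's rule: the trait is favored when the sum of r·B over every recipient exceeds the actor's cost C.
r to a double first cousin = 0.25 (double first cousins share both grandparent pairs — four paths of length 4: r = 4·(1/2)^4 = 1/4).
r to a half-niece or half-nephew = 1/8 (half-aunt/uncle↔niece/nephew: one path of length 3: r = (1/2)^3 = 1/8).
Summing one r·B term per recipient: 3·0.25·0.0933 + 4·0.125·0.537 = 0.338475.
0.338475 < 0.69: the indirect benefit is less than the cost.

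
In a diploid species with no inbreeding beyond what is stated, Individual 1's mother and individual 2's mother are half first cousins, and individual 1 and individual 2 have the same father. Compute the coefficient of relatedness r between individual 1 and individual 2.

0.265625

With two independent routes of shared ancestry, r is the sum of the two contributions.
Individual 1 and individual 2 are related in two ways: half second cousins through their mothers (r = 1/64) and half-sibs through their shared father (r = 1/4).
r = 1/64 + 1/4 = 0.265625.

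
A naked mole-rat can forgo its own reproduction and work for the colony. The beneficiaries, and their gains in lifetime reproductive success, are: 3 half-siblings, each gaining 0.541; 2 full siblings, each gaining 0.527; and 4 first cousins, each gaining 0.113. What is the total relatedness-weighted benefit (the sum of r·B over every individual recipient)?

r to a half-sibling = 1/4 (half-sibs share one parent — one path of length 2: r = (1/2)^2 = 1/4).
r to a full sibling = 0.5 (full sibs share both parents — two paths of length 2: r = 2·(1/2)^2 = 1/2).
r to a first cousin = 1/8 (first cousins share one grandparent pair — two paths of length 4: r = 2·(1/2)^4 = 1/8).
Summing one r·B term per recipient: 3·0.25·0.541 + 2·0.5·0.527 + 4·0.125·0.113 = 0.98925.

0.98925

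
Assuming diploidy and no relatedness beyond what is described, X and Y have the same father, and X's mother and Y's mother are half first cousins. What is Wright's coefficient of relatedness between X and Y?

Wright's path rule: contributions from independent ancestry routes add.
X and Y are related in two ways: half-sibs through their shared father (r = 1/4) and half second cousins through their mothers (r = 1/64).
r = 1/4 + 1/64 = 17/64 = 0.265625.

0.265625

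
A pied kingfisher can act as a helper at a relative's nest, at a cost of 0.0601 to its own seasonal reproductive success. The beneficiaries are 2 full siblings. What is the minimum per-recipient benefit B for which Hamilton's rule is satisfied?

r to a full sibling = 1/2 (full sibs share both parents — two paths of length 2: r = 2·(1/2)^2 = 1/2).
Hamilton's rule with n recipients of equal r: n·r·B > C, so B > C/(n·r) = 0.0601/(2·0.5) = 0.0601.

0.0601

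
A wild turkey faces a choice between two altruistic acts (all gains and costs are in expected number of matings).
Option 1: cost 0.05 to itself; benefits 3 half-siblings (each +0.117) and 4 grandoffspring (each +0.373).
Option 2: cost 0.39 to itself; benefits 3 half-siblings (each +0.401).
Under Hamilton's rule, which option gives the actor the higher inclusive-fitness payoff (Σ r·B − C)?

Option 1

Option 1: r to a half-sibling = 0.25.
Option 1: r to a grandoffspring = 0.25.
Option 1: Σ r·B − C = (3·0.25·0.117 + 4·0.25·0.373) − 0.05 = 0.41075.
Option 2: r to a half-sibling = 0.25.
Option 2: Σ r·B − C = (3·0.25·0.401) − 0.39 = -0.08925.
Option 1 has the higher net inclusive-fitness payoff.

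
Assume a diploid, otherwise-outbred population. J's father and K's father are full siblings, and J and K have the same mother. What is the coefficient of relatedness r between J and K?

0.375

Wright's path rule: contributions from independent ancestry routes add.
J and K are related in two ways: first cousins through their fathers (r = 1/8) and half-sibs through their shared mother (r = 1/4).
r = 1/8 + 1/4 = 3/8 = 0.375.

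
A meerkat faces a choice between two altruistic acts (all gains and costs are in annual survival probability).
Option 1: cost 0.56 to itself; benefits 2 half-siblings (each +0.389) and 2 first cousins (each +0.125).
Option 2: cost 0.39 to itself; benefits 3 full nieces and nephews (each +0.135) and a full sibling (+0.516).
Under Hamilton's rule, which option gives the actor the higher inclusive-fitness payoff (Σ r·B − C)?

Option 2

Option 1: r to a half-sibling = 0.25.
Option 1: r to a first cousin = 0.125.
Option 1: Σ r·B − C = (2·0.25·0.389 + 2·0.125·0.125) − 0.56 = -0.33425.
Option 2: r to a full niece or nephew = 0.25.
Option 2: r to a full sibling = 0.5.
Option 2: Σ r·B − C = (3·0.25·0.135 + 1·0.5·0.516) − 0.39 = -0.03075.
Option 2 has the higher net inclusive-fitness payoff.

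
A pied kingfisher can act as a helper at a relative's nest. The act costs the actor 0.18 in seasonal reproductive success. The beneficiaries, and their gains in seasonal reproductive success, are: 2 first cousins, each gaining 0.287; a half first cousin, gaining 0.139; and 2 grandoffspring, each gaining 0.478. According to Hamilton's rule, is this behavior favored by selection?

Hamilton's rule: the trait is favored when the sum of r·B over every recipient exceeds the actor's cost C.
r to a first cousin = 1/8 (first cousins share one grandparent pair — two paths of length 4: r = 2·(1/2)^4 = 1/8).
r to a half first cousin = 1/16 (half first cousins share one grandparent — one path of length 4: r = (1/2)^4 = 1/16).
r to a grandoffspring = 0.25 (two parent–offspring links: r = (1/2)^2 = 1/4).
Summing one r·B term per recipient: 2·0.125·0.287 + 1·0.0625·0.139 + 2·0.25·0.478 = 0.3194375.
0.3194375 > 0.18: the indirect benefit exceeds the cost.

Yes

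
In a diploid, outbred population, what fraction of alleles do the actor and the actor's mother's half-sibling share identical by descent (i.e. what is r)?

0.125

Each parent–offspring link contributes a factor of 1/2, and independent paths through distinct common ancestors add.
Half-aunt/uncle↔niece/nephew: one path of length 3: r = (1/2)^3 = 1/8.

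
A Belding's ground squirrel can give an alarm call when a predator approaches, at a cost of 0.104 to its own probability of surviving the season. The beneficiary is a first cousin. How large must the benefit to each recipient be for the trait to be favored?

r to a first cousin = 1/8 (first cousins share one grandparent pair — two paths of length 4: r = 2·(1/2)^4 = 1/8).
Hamilton's rule with n recipients of equal r: n·r·B > C, so B > C/(n·r) = 0.104/(1·0.125) = 0.832.

0.832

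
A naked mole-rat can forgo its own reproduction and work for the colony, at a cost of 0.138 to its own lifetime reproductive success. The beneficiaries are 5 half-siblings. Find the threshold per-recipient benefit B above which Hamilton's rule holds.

0.1104

r to a half-sibling = 1/4 (half-sibs share one parent — one path of length 2: r = (1/2)^2 = 1/4).
Hamilton's rule with n recipients of equal r: n·r·B > C, so B > C/(n·r) = 0.138/(5·0.25) = 0.1104.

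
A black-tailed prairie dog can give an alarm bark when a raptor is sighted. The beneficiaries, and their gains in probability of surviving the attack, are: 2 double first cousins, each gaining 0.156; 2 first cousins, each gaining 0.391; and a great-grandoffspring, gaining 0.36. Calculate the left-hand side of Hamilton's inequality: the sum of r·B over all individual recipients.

0.22075

r to a double first cousin = 1/4 (double first cousins share both grandparent pairs — four paths of length 4: r = 4·(1/2)^4 = 1/4).
r to a first cousin = 0.125 (first cousins share one grandparent pair — two paths of length 4: r = 2·(1/2)^4 = 1/8).
r to a great-grandoffspring = 1/8 (three parent–offspring links: r = (1/2)^3 = 1/8).
Summing one r·B term per recipient: 2·0.25·0.156 + 2·0.125·0.391 + 1·0.125·0.36 = 0.22075.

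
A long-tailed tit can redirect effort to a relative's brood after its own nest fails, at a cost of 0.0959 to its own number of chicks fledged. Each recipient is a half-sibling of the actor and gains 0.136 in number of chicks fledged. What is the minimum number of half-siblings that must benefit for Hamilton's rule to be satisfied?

r to a half-sibling = 1/4 (half-sibs share one parent — one path of length 2: r = (1/2)^2 = 1/4).
Hamilton's rule: n·r·B > C  ⇒  n > C/(r·B) = 0.0959/(0.25·0.136) = 2.821.
The smallest integer exceeding 2.821 is 3.

3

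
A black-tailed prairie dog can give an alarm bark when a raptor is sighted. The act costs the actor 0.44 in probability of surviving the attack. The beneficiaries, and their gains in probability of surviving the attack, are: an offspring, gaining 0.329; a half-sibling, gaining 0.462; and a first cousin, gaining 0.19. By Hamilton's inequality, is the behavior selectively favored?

Hamilton's rule: the trait is favored when the sum of r·B over every recipient exceeds the actor's cost C.
r to an offspring = 1/2 (one parent–offspring link: r = (1/2)^1 = 1/2).
r to a half-sibling = 1/4 (half-sibs share one parent — one path of length 2: r = (1/2)^2 = 1/4).
r to a first cousin = 1/8 (first cousins share one grandparent pair — two paths of length 4: r = 2·(1/2)^4 = 1/8).
Summing one r·B term per recipient: 1·0.5·0.329 + 1·0.25·0.462 + 1·0.125·0.19 = 0.30375.
0.30375 < 0.44: the indirect benefit is less than the cost.

No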